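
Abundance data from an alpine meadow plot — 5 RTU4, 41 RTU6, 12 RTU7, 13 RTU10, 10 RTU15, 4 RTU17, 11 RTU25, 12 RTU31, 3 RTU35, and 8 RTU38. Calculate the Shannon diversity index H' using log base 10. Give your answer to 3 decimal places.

Total N = 5+41+12+13+10+4+11+12+3+8 = 119, so the proportions are 0.04202, 0.34454, 0.10084, 0.10924, 0.08403, 0.03361, 0.09244, 0.10084, 0.02521, 0.06723 (working shown to 5 dp, full precision carried).
Each pᵢ log₁₀ pᵢ term: 0.04202×(-1.37658)=-0.05784, 0.34454×(-0.46276)=-0.15944, 0.10084×(-0.99637)=-0.10047, 0.10924×(-0.96160)=-0.10505, 0.08403×(-1.07555)=-0.09038, 0.03361×(-1.47349)=-0.04953, 0.09244×(-1.03415)=-0.09559, 0.10084×(-0.99637)=-0.10047, 0.02521×(-1.59843)=-0.04030, 0.06723×(-1.17246)=-0.07882.
Sum = -0.87790, so H' = 0.878.

0.878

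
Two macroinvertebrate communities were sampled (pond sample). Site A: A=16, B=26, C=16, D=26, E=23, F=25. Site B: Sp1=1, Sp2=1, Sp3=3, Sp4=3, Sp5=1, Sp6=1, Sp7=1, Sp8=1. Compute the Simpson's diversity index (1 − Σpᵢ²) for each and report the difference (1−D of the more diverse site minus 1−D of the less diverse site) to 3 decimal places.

0.007

Site A: N=132, proportions 0.12121, 0.19697, 0.12121, 0.19697, 0.17424, 0.18939, giving 1−D = 0.82679 (working shown to 5 dp, full precision carried).
Site B: N=12, proportions 0.08333, 0.08333, 0.25, 0.25, 0.08333, 0.08333, 0.08333, 0.08333, giving 1−D = 0.83333.
Difference = |0.82679 − 0.83333| = 0.00654, i.e. 0.007 to 3 decimal places.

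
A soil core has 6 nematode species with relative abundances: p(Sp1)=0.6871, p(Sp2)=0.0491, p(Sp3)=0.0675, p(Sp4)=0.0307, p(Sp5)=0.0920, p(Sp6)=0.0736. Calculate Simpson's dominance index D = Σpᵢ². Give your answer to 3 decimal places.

0.494

D = 0.6871² + 0.0491² + 0.0675² + 0.0307² + 0.092² + 0.0736² = 0.47211 + 0.00241 + 0.00456 + 0.00094 + 0.00846 + 0.00542 = 0.49390 (working shown to 5 dp, full precision carried).
To 3 decimal places, D = 0.494.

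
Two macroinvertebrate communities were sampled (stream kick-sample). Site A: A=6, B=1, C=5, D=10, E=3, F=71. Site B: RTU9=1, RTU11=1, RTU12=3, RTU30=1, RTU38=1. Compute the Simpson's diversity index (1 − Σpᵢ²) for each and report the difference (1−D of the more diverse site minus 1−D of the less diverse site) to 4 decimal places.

0.3002

Site A: N=96, proportions 0.0625, 0.010417, 0.052083, 0.104167, 0.03125, 0.739583, giving 1−D = 0.434462 (working shown to 6 dp, full precision carried).
Site B: N=7, proportions 0.142857, 0.142857, 0.428571, 0.142857, 0.142857, giving 1−D = 0.734694.
Difference = |0.434462 − 0.734694| = 0.300232, i.e. 0.3002 to 4 decimal places.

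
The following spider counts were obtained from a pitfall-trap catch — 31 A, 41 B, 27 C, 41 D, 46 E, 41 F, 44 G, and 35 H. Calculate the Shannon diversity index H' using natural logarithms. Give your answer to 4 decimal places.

Total N = 31+41+27+41+46+41+44+35 = 306, so the proportions are 0.101307, 0.133987, 0.088235, 0.133987, 0.150327, 0.133987, 0.143791, 0.114379 (working shown to 6 dp, full precision carried).
Each pᵢ ln pᵢ term: 0.101307×(-2.289598)=-0.231953, 0.133987×(-2.010013)=-0.269315, 0.088235×(-2.427748)=-0.214213, 0.133987×(-2.010013)=-0.269315, 0.150327×(-1.894944)=-0.284861, 0.133987×(-2.010013)=-0.269315, 0.143791×(-1.939395)=-0.278867, 0.114379×(-2.168237)=-0.248001.
Sum = -2.065841, so H' = 2.0658.

2.0658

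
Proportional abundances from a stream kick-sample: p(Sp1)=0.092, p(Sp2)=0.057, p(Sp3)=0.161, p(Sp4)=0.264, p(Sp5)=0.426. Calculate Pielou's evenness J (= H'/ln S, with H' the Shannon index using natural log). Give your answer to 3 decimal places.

0.865

H' = −Σ pᵢ ln pᵢ = −((-0.21951) + (-0.16329) + (-0.29404) + (-0.35160) + (-0.36351)) = 1.39195 (working shown to 5 dp, full precision carried).
With S = 5 species, ln S = 1.60944, so J = 1.39195/1.60944 = 0.86487, i.e. 0.865 to 3 decimal places.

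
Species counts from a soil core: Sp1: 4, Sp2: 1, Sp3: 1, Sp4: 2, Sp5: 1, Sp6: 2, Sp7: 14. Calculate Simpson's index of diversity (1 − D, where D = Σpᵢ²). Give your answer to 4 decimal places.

Total N = 4+1+1+2+1+2+14 = 25, so the proportions are 0.16, 0.04, 0.04, 0.08, 0.04, 0.08, 0.56 (working shown to 6 dp, full precision carried).
D = 0.16² + 0.04² + 0.04² + 0.08² + 0.04² + 0.08² + 0.56² = 0.025600 + 0.001600 + 0.001600 + 0.006400 + 0.001600 + 0.006400 + 0.313600 = 0.356800.
So 1 − D = 0.643200, i.e. 0.6432 to 4 decimal places.

0.6432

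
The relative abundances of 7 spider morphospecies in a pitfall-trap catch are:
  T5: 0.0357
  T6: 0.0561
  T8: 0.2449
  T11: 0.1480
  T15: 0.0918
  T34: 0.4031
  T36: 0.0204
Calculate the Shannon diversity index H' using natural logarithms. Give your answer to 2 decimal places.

Each pᵢ ln pᵢ term (working shown to 4 dp, full precision carried): 0.0357×(-3.3326)=-0.1190, 0.0561×(-2.8806)=-0.1616, 0.2449×(-1.4069)=-0.3446, 0.148×(-1.9105)=-0.2828, 0.0918×(-2.3881)=-0.2192, 0.4031×(-0.9086)=-0.3662, 0.0204×(-3.8922)=-0.0794.
Sum = -1.5728, so H' = 1.57.

1.57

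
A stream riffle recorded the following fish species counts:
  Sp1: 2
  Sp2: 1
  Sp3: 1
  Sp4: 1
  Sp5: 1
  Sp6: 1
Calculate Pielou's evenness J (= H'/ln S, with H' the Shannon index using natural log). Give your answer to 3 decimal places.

Total N = 2+1+1+1+1+1 = 7, so the proportions are 0.28571, 0.14286, 0.14286, 0.14286, 0.14286, 0.14286 (working shown to 5 dp, full precision carried).
H' = −Σ pᵢ ln pᵢ = −((-0.35793) + (-0.27799) + (-0.27799) + (-0.27799) + (-0.27799) + (-0.27799)) = 1.74787.
With S = 6 species, ln S = 1.79176, so J = 1.74787/1.79176 = 0.97550, i.e. 0.976 to 3 decimal places.

0.976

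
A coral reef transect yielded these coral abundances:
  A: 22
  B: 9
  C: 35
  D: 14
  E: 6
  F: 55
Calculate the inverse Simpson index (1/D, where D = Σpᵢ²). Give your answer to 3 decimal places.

3.939

Total N = 22+9+35+14+6+55 = 141, so the proportions are 0.1560284, 0.0638298, 0.248227, 0.0992908, 0.0425532, 0.3900709 (working shown to 7 dp, full precision carried).
D = 0.1560284² + 0.0638298² + 0.248227² + 0.0992908² + 0.0425532² + 0.3900709² = 0.0243449 + 0.0040742 + 0.0616166 + 0.0098587 + 0.0018108 + 0.1521553 = 0.2538605.
So 1/D = 3.93917, i.e. 3.939 to 3 decimal places.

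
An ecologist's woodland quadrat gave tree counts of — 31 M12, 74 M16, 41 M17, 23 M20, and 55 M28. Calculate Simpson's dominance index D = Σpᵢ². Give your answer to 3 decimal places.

Total N = 31+74+41+23+55 = 224, so the proportions are 0.13839, 0.33036, 0.18304, 0.10268, 0.24554 (working shown to 5 dp, full precision carried).
D = 0.13839² + 0.33036² + 0.18304² + 0.10268² + 0.24554² = 0.01915 + 0.10914 + 0.03350 + 0.01054 + 0.06029 = 0.23262.
To 3 decimal places, D = 0.233.

0.233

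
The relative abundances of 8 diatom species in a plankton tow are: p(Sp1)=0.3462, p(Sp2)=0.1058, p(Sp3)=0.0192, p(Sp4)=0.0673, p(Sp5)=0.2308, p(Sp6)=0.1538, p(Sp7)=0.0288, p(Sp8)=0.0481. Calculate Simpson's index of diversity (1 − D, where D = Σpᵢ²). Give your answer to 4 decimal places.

0.7840

D = 0.3462² + 0.1058² + 0.0192² + 0.0673² + 0.2308² + 0.1538² + 0.0288² + 0.0481² = 0.119854 + 0.011194 + 0.000369 + 0.004529 + 0.053269 + 0.023654 + 0.000829 + 0.002314 = 0.216012 (working shown to 6 dp, full precision carried).
So 1 − D = 0.783988, i.e. 0.7840 to 4 decimal places.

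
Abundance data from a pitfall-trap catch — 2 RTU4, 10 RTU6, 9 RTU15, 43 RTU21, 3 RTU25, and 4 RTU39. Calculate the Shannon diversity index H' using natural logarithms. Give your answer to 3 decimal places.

1.238

Total N = 2+10+9+43+3+4 = 71, so the proportions are 0.02817, 0.14085, 0.12676, 0.60563, 0.04225, 0.05634 (working shown to 5 dp, full precision carried).
Each pᵢ ln pᵢ term: 0.02817×(-3.56953)=-0.10055, 0.14085×(-1.96009)=-0.27607, 0.12676×(-2.06546)=-0.26182, 0.60563×(-0.50148)=-0.30371, 0.04225×(-3.16407)=-0.13369, 0.05634×(-2.87639)=-0.16205.
Sum = -1.23789, so H' = 1.238.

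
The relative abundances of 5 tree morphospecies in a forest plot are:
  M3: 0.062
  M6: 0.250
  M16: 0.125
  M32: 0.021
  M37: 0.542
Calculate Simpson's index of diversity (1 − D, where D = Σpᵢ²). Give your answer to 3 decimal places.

0.624

D = 0.062² + 0.25² + 0.125² + 0.021² + 0.542² = 0.00384 + 0.06250 + 0.01562 + 0.00044 + 0.29376 = 0.37617 (working shown to 5 dp, full precision carried).
So 1 − D = 0.62383, i.e. 0.624 to 3 decimal places.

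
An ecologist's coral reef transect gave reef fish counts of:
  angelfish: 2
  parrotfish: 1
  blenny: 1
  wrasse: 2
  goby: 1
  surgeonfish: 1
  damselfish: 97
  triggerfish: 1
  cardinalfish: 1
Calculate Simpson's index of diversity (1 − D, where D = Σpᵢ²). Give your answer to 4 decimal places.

Total N = 2+1+1+2+1+1+97+1+1 = 107, so the proportions are 0.018692, 0.009346, 0.009346, 0.018692, 0.009346, 0.009346, 0.906542, 0.009346, 0.009346 (working shown to 6 dp, full precision carried).
D = 0.018692² + 0.009346² + 0.009346² + 0.018692² + 0.009346² + 0.009346² + 0.906542² + 0.009346² + 0.009346² = 0.000349 + 0.000087 + 0.000087 + 0.000349 + 0.000087 + 0.000087 + 0.821818 + 0.000087 + 0.000087 = 0.823041.
So 1 − D = 0.176959, i.e. 0.1770 to 4 decimal places.

0.1770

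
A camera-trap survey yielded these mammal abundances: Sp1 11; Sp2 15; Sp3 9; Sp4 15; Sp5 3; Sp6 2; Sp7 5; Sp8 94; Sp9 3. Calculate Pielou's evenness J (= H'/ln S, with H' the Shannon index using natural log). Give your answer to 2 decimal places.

0.65

Total N = 11+15+9+15+3+2+5+94+3 = 157, so the proportions are 0.0701, 0.0955, 0.0573, 0.0955, 0.0191, 0.0127, 0.0318, 0.5987, 0.0191 (working shown to 4 dp, full precision carried).
H' = −Σ pᵢ ln pᵢ = −((-0.1863) + (-0.2243) + (-0.1639) + (-0.2243) + (-0.0756) + (-0.0556) + (-0.1098) + (-0.3071) + (-0.0756)) = 1.4226.
With S = 9 species, ln S = 2.1972, so J = 1.4226/2.1972 = 0.6474, i.e. 0.65 to 2 decimal places.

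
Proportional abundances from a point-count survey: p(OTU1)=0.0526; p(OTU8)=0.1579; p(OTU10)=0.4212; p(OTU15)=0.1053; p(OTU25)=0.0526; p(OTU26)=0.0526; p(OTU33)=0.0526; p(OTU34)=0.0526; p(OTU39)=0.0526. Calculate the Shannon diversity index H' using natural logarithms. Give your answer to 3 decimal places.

1.822

Each pᵢ ln pᵢ term (working shown to 5 dp, full precision carried): 0.0526×(-2.94504)=-0.15491, 0.1579×(-1.84579)=-0.29145, 0.4212×(-0.86465)=-0.36419, 0.1053×(-2.25094)=-0.23702, 0.0526×(-2.94504)=-0.15491, 0.0526×(-2.94504)=-0.15491, 0.0526×(-2.94504)=-0.15491, 0.0526×(-2.94504)=-0.15491, 0.0526×(-2.94504)=-0.15491.
Sum = -1.82212, so H' = 1.822.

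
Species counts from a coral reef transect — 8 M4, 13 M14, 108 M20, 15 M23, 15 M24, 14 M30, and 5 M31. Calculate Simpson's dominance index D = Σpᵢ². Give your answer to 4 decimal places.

0.3967

Total N = 8+13+108+15+15+14+5 = 178, so the proportions are 0.044944, 0.073034, 0.606742, 0.08427, 0.08427, 0.078652, 0.02809 (working shown to 6 dp, full precision carried).
D = 0.044944² + 0.073034² + 0.606742² + 0.08427² + 0.08427² + 0.078652² + 0.02809² = 0.002020 + 0.005334 + 0.368135 + 0.007101 + 0.007101 + 0.006186 + 0.000789 = 0.396667.
To 4 decimal places, D = 0.3967.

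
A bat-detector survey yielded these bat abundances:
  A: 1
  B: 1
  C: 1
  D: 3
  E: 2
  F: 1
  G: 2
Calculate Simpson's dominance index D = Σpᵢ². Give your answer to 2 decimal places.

Total N = 1+1+1+3+2+1+2 = 11, so the proportions are 0.0909, 0.0909, 0.0909, 0.2727, 0.1818, 0.0909, 0.1818 (working shown to 4 dp, full precision carried).
D = 0.0909² + 0.0909² + 0.0909² + 0.2727² + 0.1818² + 0.0909² + 0.1818² = 0.0083 + 0.0083 + 0.0083 + 0.0744 + 0.0331 + 0.0083 + 0.0331 = 0.1736.
To 2 decimal places, D = 0.17.

0.17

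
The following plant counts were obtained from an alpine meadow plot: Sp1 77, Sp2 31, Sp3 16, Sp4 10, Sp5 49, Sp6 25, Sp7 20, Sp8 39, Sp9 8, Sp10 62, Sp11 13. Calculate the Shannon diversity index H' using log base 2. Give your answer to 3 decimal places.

3.142

Total N = 77+31+16+10+49+25+20+39+8+62+13 = 350, so the proportions are 0.22, 0.08857, 0.04571, 0.02857, 0.14, 0.07143, 0.05714, 0.11143, 0.02286, 0.17714, 0.03714 (working shown to 5 dp, full precision carried).
Each pᵢ log₂ pᵢ term: 0.22×(-2.18442)=-0.48057, 0.08857×(-3.49701)=-0.30974, 0.04571×(-4.45121)=-0.20348, 0.02857×(-5.12928)=-0.14655, 0.14×(-2.83650)=-0.39711, 0.07143×(-3.80735)=-0.27195, 0.05714×(-4.12928)=-0.23596, 0.11143×(-3.16581)=-0.35276, 0.02286×(-5.45121)=-0.12460, 0.17714×(-2.49701)=-0.44233, 0.03714×(-4.75077)=-0.17646.
Sum = -3.14151, so H' = 3.142.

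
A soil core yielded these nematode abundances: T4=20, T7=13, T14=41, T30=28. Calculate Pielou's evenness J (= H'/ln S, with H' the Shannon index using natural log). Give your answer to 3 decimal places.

0.940

Total N = 20+13+41+28 = 102, so the proportions are 0.19608, 0.12745, 0.40196, 0.27451 (working shown to 5 dp, full precision carried).
H' = −Σ pᵢ ln pᵢ = −((-0.31946) + (-0.26255) + (-0.36635) + (-0.35488)) = 1.30324.
With S = 4 species, ln S = 1.38629, so J = 1.30324/1.38629 = 0.94009, i.e. 0.940 to 3 decimal places.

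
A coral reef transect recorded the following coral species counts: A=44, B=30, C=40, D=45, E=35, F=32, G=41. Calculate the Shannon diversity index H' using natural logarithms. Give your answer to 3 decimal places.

1.936

Total N = 44+30+40+45+35+32+41 = 267, so the proportions are 0.16479, 0.11236, 0.14981, 0.16854, 0.13109, 0.11985, 0.15356 (working shown to 5 dp, full precision carried).
Each pᵢ ln pᵢ term: 0.16479×(-1.80306)=-0.29713, 0.11236×(-2.18605)=-0.24562, 0.14981×(-1.89837)=-0.28440, 0.16854×(-1.78059)=-0.30010, 0.13109×(-2.03190)=-0.26635, 0.11985×(-2.12151)=-0.25426, 0.15356×(-1.87368)=-0.28772.
Sum = -1.93559, so H' = 1.936.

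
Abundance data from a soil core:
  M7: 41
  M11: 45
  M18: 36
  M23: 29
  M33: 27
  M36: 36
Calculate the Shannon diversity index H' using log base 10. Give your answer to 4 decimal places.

0.7714

Total N = 41+45+36+29+27+36 = 214, so the proportions are 0.191589, 0.21028, 0.168224, 0.135514, 0.126168, 0.168224 (working shown to 6 dp, full precision carried).
Each pᵢ log₁₀ pᵢ term: 0.191589×(-0.717630)=-0.137490, 0.21028×(-0.677201)=-0.142402, 0.168224×(-0.774111)=-0.130224, 0.135514×(-0.868016)=-0.117628, 0.126168×(-0.899050)=-0.113432, 0.168224×(-0.774111)=-0.130224.
Sum = -0.771400, so H' = 0.7714.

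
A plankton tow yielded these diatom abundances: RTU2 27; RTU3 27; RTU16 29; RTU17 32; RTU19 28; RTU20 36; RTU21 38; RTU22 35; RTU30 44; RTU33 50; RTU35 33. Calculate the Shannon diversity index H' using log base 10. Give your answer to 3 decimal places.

Total N = 27+27+29+32+28+36+38+35+44+50+33 = 379, so the proportions are 0.07124, 0.07124, 0.07652, 0.08443, 0.07388, 0.09499, 0.10026, 0.09235, 0.11609, 0.13193, 0.08707 (working shown to 5 dp, full precision carried).
Each pᵢ log₁₀ pᵢ term: 0.07124×(-1.14728)=-0.08173, 0.07124×(-1.14728)=-0.08173, 0.07652×(-1.11624)=-0.08541, 0.08443×(-1.07349)=-0.09064, 0.07388×(-1.13148)=-0.08359, 0.09499×(-1.02234)=-0.09711, 0.10026×(-0.99886)=-0.10015, 0.09235×(-1.03457)=-0.09554, 0.11609×(-0.93519)=-0.10857, 0.13193×(-0.87967)=-0.11605, 0.08707×(-1.06013)=-0.09231.
Sum = -1.03283, so H' = 1.033.

1.033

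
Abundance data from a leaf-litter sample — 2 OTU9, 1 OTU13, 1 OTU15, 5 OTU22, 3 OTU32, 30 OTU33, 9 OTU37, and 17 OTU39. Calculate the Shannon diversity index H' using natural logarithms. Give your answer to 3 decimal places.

1.533

Total N = 2+1+1+5+3+30+9+17 = 68, so the proportions are 0.02941, 0.01471, 0.01471, 0.07353, 0.04412, 0.44118, 0.13235, 0.25 (working shown to 5 dp, full precision carried).
Each pᵢ ln pᵢ term: 0.02941×(-3.52636)=-0.10372, 0.01471×(-4.21951)=-0.06205, 0.01471×(-4.21951)=-0.06205, 0.07353×(-2.61007)=-0.19192, 0.04412×(-3.12090)=-0.13769, 0.44118×(-0.81831)=-0.36102, 0.13235×(-2.02228)=-0.26766, 0.25×(-1.38629)=-0.34657.
Sum = -1.53267, so H' = 1.533.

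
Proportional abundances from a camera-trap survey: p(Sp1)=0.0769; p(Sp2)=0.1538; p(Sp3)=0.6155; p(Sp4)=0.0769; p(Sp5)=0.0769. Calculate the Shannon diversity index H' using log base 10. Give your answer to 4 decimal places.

Each pᵢ log₁₀ pᵢ term (working shown to 6 dp, full precision carried): 0.0769×(-1.114074)=-0.085672, 0.1538×(-0.813044)=-0.125046, 0.6155×(-0.210772)=-0.129730, 0.0769×(-1.114074)=-0.085672, 0.0769×(-1.114074)=-0.085672.
Sum = -0.511793, so H' = 0.5118.

0.5118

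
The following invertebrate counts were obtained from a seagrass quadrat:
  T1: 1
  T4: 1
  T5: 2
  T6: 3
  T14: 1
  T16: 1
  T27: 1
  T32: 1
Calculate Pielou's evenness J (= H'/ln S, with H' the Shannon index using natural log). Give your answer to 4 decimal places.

Total N = 1+1+2+3+1+1+1+1 = 11, so the proportions are 0.0909091, 0.0909091, 0.1818182, 0.2727273, 0.0909091, 0.0909091, 0.0909091, 0.0909091 (working shown to 7 dp, full precision carried).
H' = −Σ pᵢ ln pᵢ = −((-0.2179905) + (-0.2179905) + (-0.3099542) + (-0.3543499) + (-0.2179905) + (-0.2179905) + (-0.2179905) + (-0.2179905)) = 1.9722470.
With S = 8 species, ln S = 2.0794415, so J = 1.9722470/2.0794415 = 0.9484503, i.e. 0.9485 to 4 decimal places.

0.9485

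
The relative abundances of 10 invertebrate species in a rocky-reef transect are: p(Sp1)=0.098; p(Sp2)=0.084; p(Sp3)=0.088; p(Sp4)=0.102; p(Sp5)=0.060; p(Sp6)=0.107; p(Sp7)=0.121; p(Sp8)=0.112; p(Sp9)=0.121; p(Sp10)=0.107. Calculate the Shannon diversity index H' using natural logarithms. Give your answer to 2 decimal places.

2.29

Each pᵢ ln pᵢ term (working shown to 4 dp, full precision carried): 0.098×(-2.3228)=-0.2276, 0.084×(-2.4769)=-0.2081, 0.088×(-2.4304)=-0.2139, 0.102×(-2.2828)=-0.2328, 0.06×(-2.8134)=-0.1688, 0.107×(-2.2349)=-0.2391, 0.121×(-2.1120)=-0.2555, 0.112×(-2.1893)=-0.2452, 0.121×(-2.1120)=-0.2555, 0.107×(-2.2349)=-0.2391.
Sum = -2.2858, so H' = 2.29.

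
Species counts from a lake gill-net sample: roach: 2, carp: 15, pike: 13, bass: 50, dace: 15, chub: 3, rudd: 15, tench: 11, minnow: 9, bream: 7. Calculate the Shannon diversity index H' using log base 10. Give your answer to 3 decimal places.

0.858

Total N = 2+15+13+50+15+3+15+11+9+7 = 140, so the proportions are 0.01429, 0.10714, 0.09286, 0.35714, 0.10714, 0.02143, 0.10714, 0.07857, 0.06429, 0.05 (working shown to 5 dp, full precision carried).
Each pᵢ log₁₀ pᵢ term: 0.01429×(-1.84510)=-0.02636, 0.10714×(-0.97004)=-0.10393, 0.09286×(-1.03218)=-0.09585, 0.35714×(-0.44716)=-0.15970, 0.10714×(-0.97004)=-0.10393, 0.02143×(-1.66901)=-0.03576, 0.10714×(-0.97004)=-0.10393, 0.07857×(-1.10474)=-0.08680, 0.06429×(-1.19189)=-0.07662, 0.05×(-1.30103)=-0.06505.
Sum = -0.85794, so H' = 0.858.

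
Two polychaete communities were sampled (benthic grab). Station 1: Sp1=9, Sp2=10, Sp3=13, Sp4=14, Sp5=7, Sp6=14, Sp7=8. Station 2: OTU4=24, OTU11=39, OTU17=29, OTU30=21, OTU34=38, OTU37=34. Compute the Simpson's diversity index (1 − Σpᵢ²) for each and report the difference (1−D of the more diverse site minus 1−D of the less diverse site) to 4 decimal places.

Station 1: N=75, proportions 0.12, 0.133333, 0.173333, 0.186667, 0.093333, 0.186667, 0.106667, giving 1−D = 0.848000 (working shown to 6 dp, full precision carried).
Station 2: N=185, proportions 0.12973, 0.210811, 0.156757, 0.113514, 0.205405, 0.183784, giving 1−D = 0.825303.
Difference = |0.848000 − 0.825303| = 0.022697, i.e. 0.0227 to 4 decimal places.

0.0227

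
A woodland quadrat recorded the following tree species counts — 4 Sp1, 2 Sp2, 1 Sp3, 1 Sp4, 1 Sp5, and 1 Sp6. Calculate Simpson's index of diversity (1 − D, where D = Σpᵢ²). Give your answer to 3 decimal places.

Total N = 4+2+1+1+1+1 = 10, so the proportions are 0.4, 0.2, 0.1, 0.1, 0.1, 0.1 (working shown to 5 dp, full precision carried).
D = 0.4² + 0.2² + 0.1² + 0.1² + 0.1² + 0.1² = 0.16000 + 0.04000 + 0.01000 + 0.01000 + 0.01000 + 0.01000 = 0.24000.
So 1 − D = 0.76000, i.e. 0.760 to 3 decimal places.

0.760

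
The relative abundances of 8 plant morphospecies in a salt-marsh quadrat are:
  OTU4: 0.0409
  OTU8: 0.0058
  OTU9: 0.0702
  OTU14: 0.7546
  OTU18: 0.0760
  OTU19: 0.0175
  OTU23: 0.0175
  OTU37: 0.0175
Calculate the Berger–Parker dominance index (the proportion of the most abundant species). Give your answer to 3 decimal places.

0.755

The largest proportion is 0.7546, i.e. d = 0.755 to 3 decimal places.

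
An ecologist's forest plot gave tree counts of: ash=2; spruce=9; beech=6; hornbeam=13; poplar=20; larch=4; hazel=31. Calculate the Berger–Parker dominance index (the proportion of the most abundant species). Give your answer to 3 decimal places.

0.365

Total N = 2+9+6+13+20+4+31 = 85, so the proportions are 0.02353, 0.10588, 0.07059, 0.15294, 0.23529, 0.04706, 0.36471 (working shown to 5 dp, full precision carried).
The largest proportion is 0.36471, i.e. d = 0.365 to 3 decimal places.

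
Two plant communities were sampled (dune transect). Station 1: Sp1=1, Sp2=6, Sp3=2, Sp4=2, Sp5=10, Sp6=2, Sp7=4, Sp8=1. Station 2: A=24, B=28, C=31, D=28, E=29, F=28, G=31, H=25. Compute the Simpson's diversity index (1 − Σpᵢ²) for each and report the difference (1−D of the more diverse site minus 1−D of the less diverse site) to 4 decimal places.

0.0859

Station 1: N=28, proportions 0.035714, 0.214286, 0.071429, 0.071429, 0.357143, 0.071429, 0.142857, 0.035714, giving 1−D = 0.788265 (working shown to 6 dp, full precision carried).
Station 2: N=224, proportions 0.107143, 0.125, 0.138393, 0.125, 0.129464, 0.125, 0.138393, 0.111607, giving 1−D = 0.874123.
Difference = |0.788265 − 0.874123| = 0.085858, i.e. 0.0859 to 4 decimal places.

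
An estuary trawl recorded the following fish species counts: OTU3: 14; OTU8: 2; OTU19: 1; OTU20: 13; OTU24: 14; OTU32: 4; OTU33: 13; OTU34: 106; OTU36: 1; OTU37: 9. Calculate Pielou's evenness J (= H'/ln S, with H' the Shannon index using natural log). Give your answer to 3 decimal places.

Total N = 14+2+1+13+14+4+13+106+1+9 = 177, so the proportions are 0.0791, 0.0113, 0.00565, 0.07345, 0.0791, 0.0226, 0.07345, 0.59887, 0.00565, 0.05085 (working shown to 5 dp, full precision carried).
H' = −Σ pᵢ ln pᵢ = −((-0.20067) + (-0.05066) + (-0.02924) + (-0.19178) + (-0.20067) + (-0.08565) + (-0.19178) + (-0.30705) + (-0.02924) + (-0.15147)) = 1.43822.
With S = 10 species, ln S = 2.30259, so J = 1.43822/2.30259 = 0.62461, i.e. 0.625 to 3 decimal places.

0.625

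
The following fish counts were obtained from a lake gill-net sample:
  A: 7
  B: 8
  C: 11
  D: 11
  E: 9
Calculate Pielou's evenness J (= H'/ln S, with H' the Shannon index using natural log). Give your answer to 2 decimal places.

0.99

Total N = 7+8+11+11+9 = 46, so the proportions are 0.1522, 0.1739, 0.2391, 0.2391, 0.1957 (working shown to 4 dp, full precision carried).
H' = −Σ pᵢ ln pᵢ = −((-0.2865) + (-0.3042) + (-0.3421) + (-0.3421) + (-0.3192)) = 1.5942.
With S = 5 species, ln S = 1.6094, so J = 1.5942/1.6094 = 0.9905, i.e. 0.99 to 2 decimal places.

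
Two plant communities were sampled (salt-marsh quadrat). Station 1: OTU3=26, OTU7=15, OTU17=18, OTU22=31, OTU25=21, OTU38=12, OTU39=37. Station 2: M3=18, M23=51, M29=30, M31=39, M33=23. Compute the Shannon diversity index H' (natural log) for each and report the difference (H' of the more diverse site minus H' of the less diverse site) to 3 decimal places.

0.337

Station 1: N=160, proportions 0.1625, 0.09375, 0.1125, 0.19375, 0.13125, 0.075, 0.23125, giving H' = 1.880365 (working shown to 6 dp, full precision carried).
Station 2: N=161, proportions 0.111801, 0.31677, 0.186335, 0.242236, 0.142857, giving H' = 1.543634.
Difference = |1.880365 − 1.543634| = 0.336731, i.e. 0.337 to 3 decimal places.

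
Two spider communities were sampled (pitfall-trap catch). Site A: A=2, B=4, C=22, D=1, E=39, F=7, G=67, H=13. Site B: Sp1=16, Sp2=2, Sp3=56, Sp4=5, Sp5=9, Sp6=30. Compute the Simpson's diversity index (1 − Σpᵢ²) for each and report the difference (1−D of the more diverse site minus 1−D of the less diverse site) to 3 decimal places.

0.036

Site A: N=155, proportions 0.012903, 0.025806, 0.141935, 0.006452, 0.251613, 0.045161, 0.432258, 0.083871, giving 1−D = 0.719750 (working shown to 6 dp, full precision carried).
Site B: N=118, proportions 0.135593, 0.016949, 0.474576, 0.042373, 0.076271, 0.254237, giving 1−D = 0.683855.
Difference = |0.719750 − 0.683855| = 0.035895, i.e. 0.036 to 3 decimal places.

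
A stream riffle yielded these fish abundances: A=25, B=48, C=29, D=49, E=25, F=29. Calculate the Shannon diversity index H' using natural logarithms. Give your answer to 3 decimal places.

Total N = 25+48+29+49+25+29 = 205, so the proportions are 0.12195, 0.23415, 0.14146, 0.23902, 0.12195, 0.14146 (working shown to 5 dp, full precision carried).
Each pᵢ ln pᵢ term: 0.12195×(-2.10413)=-0.25660, 0.23415×(-1.45181)=-0.33994, 0.14146×(-1.95571)=-0.27666, 0.23902×(-1.43119)=-0.34209, 0.12195×(-2.10413)=-0.25660, 0.14146×(-1.95571)=-0.27666.
Sum = -1.74855, so H' = 1.749.

1.749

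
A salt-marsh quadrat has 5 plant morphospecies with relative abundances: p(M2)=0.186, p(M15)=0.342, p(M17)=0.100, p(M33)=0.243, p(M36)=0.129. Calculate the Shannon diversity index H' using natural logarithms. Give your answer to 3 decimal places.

1.518

Each pᵢ ln pᵢ term (working shown to 5 dp, full precision carried): 0.186×(-1.68201)=-0.31285, 0.342×(-1.07294)=-0.36695, 0.1×(-2.30259)=-0.23026, 0.243×(-1.41469)=-0.34377, 0.129×(-2.04794)=-0.26418.
Sum = -1.51801, so H' = 1.518.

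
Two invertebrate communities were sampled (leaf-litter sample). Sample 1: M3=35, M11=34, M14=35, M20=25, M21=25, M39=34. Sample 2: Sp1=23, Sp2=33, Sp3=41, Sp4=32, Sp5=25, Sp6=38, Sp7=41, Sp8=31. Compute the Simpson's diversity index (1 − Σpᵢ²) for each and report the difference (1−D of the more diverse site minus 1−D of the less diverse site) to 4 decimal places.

0.0405

Sample 1: N=188, proportions 0.18617, 0.180851, 0.18617, 0.132979, 0.132979, 0.180851, giving 1−D = 0.829900 (working shown to 6 dp, full precision carried).
Sample 2: N=264, proportions 0.087121, 0.125, 0.155303, 0.121212, 0.094697, 0.143939, 0.155303, 0.117424, giving 1−D = 0.870380.
Difference = |0.829900 − 0.870380| = 0.040480, i.e. 0.0405 to 4 decimal places.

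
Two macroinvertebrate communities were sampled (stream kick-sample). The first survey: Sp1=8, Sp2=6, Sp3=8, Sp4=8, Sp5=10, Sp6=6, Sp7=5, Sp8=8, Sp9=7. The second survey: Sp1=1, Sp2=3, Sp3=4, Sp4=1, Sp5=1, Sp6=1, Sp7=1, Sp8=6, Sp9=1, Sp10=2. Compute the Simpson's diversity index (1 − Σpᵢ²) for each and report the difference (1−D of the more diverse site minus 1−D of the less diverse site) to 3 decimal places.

The first survey: N=66, proportions 0.1212121, 0.0909091, 0.1212121, 0.1212121, 0.1515152, 0.0909091, 0.0757576, 0.1212121, 0.1060606, giving 1−D = 0.8847567 (working shown to 7 dp, full precision carried).
The second survey: N=21, proportions 0.047619, 0.1428571, 0.1904762, 0.047619, 0.047619, 0.047619, 0.047619, 0.2857143, 0.047619, 0.0952381, giving 1−D = 0.8390023.
Difference = |0.8847567 − 0.8390023| = 0.0457544, i.e. 0.046 to 3 decimal places.

0.046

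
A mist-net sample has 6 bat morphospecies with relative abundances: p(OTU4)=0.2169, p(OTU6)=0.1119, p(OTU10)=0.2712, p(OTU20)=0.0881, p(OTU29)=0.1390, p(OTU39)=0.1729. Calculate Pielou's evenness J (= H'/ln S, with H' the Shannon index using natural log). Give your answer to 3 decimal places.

H' = −Σ pᵢ ln pᵢ = −((-0.33149) + (-0.24508) + (-0.35389) + (-0.21402) + (-0.27429) + (-0.30345)) = 1.72221 (working shown to 5 dp, full precision carried).
With S = 6 species, ln S = 1.79176, so J = 1.72221/1.79176 = 0.96118, i.e. 0.961 to 3 decimal places.

0.961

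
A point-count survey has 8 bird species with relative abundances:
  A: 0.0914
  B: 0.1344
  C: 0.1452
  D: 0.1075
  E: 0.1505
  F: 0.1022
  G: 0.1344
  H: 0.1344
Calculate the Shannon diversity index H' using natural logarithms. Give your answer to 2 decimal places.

Each pᵢ ln pᵢ term (working shown to 4 dp, full precision carried): 0.0914×(-2.3925)=-0.2187, 0.1344×(-2.0069)=-0.2697, 0.1452×(-1.9296)=-0.2802, 0.1075×(-2.2303)=-0.2398, 0.1505×(-1.8938)=-0.2850, 0.1022×(-2.2808)=-0.2331, 0.1344×(-2.0069)=-0.2697, 0.1344×(-2.0069)=-0.2697.
Sum = -2.0659, so H' = 2.07.

2.07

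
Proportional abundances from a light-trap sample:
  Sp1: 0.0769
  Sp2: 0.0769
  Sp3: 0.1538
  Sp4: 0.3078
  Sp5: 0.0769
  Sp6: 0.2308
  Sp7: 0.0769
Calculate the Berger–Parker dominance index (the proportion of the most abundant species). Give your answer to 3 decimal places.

0.308

The largest proportion is 0.3078, i.e. d = 0.308 to 3 decimal places.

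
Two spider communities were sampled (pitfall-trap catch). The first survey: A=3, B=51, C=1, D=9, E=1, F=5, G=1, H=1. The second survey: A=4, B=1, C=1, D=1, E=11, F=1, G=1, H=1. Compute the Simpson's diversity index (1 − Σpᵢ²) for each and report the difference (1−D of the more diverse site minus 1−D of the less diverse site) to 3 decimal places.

The first survey: N=72, proportions 0.04167, 0.70833, 0.01389, 0.125, 0.01389, 0.06944, 0.01389, 0.01389, giving 1−D = 0.47531 (working shown to 5 dp, full precision carried).
The second survey: N=21, proportions 0.19048, 0.04762, 0.04762, 0.04762, 0.52381, 0.04762, 0.04762, 0.04762, giving 1−D = 0.67574.
Difference = |0.47531 − 0.67574| = 0.20043, i.e. 0.200 to 3 decimal places.

0.200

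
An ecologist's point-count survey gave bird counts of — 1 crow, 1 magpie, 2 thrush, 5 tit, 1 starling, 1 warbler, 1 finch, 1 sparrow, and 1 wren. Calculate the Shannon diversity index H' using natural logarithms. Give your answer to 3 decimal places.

Total N = 1+1+2+5+1+1+1+1+1 = 14, so the proportions are 0.07143, 0.07143, 0.14286, 0.35714, 0.07143, 0.07143, 0.07143, 0.07143, 0.07143 (working shown to 5 dp, full precision carried).
Each pᵢ ln pᵢ term: 0.07143×(-2.63906)=-0.18850, 0.07143×(-2.63906)=-0.18850, 0.14286×(-1.94591)=-0.27799, 0.35714×(-1.02962)=-0.36772, 0.07143×(-2.63906)=-0.18850, 0.07143×(-2.63906)=-0.18850, 0.07143×(-2.63906)=-0.18850, 0.07143×(-2.63906)=-0.18850, 0.07143×(-2.63906)=-0.18850.
Sum = -1.96524, so H' = 1.965.

1.965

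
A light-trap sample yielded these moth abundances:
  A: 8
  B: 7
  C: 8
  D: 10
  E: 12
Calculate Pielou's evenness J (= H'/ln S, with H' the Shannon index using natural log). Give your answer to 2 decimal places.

0.99

Total N = 8+7+8+10+12 = 45, so the proportions are 0.1778, 0.1556, 0.1778, 0.2222, 0.2667 (working shown to 4 dp, full precision carried).
H' = −Σ pᵢ ln pᵢ = −((-0.3071) + (-0.2895) + (-0.3071) + (-0.3342) + (-0.3525)) = 1.5903.
With S = 5 species, ln S = 1.6094, so J = 1.5903/1.6094 = 0.9881, i.e. 0.99 to 2 decimal places.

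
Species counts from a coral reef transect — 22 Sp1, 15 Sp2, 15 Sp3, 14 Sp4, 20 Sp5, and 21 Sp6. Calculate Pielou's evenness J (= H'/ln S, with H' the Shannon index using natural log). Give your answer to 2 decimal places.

Total N = 22+15+15+14+20+21 = 107, so the proportions are 0.2056, 0.1402, 0.1402, 0.1308, 0.1869, 0.1963 (working shown to 4 dp, full precision carried).
H' = −Σ pᵢ ln pᵢ = −((-0.3252) + (-0.2754) + (-0.2754) + (-0.2661) + (-0.3135) + (-0.3196)) = 1.7753.
With S = 6 species, ln S = 1.7918, so J = 1.7753/1.7918 = 0.9908, i.e. 0.99 to 2 decimal places.

0.99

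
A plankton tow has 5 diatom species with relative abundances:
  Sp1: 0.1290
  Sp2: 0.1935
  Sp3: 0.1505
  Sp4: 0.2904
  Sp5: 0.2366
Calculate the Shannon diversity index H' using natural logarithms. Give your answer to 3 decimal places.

1.567

Each pᵢ ln pᵢ term (working shown to 5 dp, full precision carried): 0.129×(-2.04794)=-0.26418, 0.1935×(-1.64248)=-0.31782, 0.1505×(-1.89379)=-0.28502, 0.2904×(-1.23650)=-0.35908, 0.2366×(-1.44138)=-0.34103.
Sum = -1.56713, so H' = 1.567.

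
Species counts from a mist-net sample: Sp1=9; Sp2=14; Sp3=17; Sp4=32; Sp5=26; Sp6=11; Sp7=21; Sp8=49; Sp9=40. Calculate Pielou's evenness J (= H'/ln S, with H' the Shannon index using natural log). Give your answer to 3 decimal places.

0.938

Total N = 9+14+17+32+26+11+21+49+40 = 219, so the proportions are 0.0411, 0.06393, 0.07763, 0.14612, 0.11872, 0.05023, 0.09589, 0.22374, 0.18265 (working shown to 5 dp, full precision carried).
H' = −Σ pᵢ ln pᵢ = −((-0.13117) + (-0.17580) + (-0.19840) + (-0.28104) + (-0.25299) + (-0.15024) + (-0.22482) + (-0.33500) + (-0.31054)) = 2.06000.
With S = 9 species, ln S = 2.19722, so J = 2.06000/2.19722 = 0.93755, i.e. 0.938 to 3 decimal places.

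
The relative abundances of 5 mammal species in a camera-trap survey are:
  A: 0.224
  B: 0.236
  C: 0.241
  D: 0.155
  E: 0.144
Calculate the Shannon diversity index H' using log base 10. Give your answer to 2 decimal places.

Each pᵢ log₁₀ pᵢ term (working shown to 4 dp, full precision carried): 0.224×(-0.6498)=-0.1455, 0.236×(-0.6271)=-0.1480, 0.241×(-0.6180)=-0.1489, 0.155×(-0.8097)=-0.1255, 0.144×(-0.8416)=-0.1212.
Sum = -0.6892, so H' = 0.69.

0.69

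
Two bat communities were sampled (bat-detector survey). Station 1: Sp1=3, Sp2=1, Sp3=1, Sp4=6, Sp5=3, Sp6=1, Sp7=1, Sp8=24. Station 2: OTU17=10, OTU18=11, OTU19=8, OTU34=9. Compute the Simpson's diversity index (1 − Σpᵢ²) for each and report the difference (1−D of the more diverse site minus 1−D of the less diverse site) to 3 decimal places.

Station 1: N=40, proportions 0.075, 0.025, 0.025, 0.15, 0.075, 0.025, 0.025, 0.6, giving 1−D = 0.60375 (working shown to 5 dp, full precision carried).
Station 2: N=38, proportions 0.26316, 0.28947, 0.21053, 0.23684, giving 1−D = 0.74654.
Difference = |0.60375 − 0.74654| = 0.14279, i.e. 0.143 to 3 decimal places.

0.143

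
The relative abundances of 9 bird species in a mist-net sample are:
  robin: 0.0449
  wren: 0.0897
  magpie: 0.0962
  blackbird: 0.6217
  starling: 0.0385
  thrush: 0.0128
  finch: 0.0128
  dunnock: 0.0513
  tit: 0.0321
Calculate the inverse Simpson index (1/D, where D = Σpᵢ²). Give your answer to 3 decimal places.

D = 0.0449² + 0.0897² + 0.0962² + 0.6217² + 0.0385² + 0.0128² + 0.0128² + 0.0513² + 0.0321² = 0.002016 + 0.008046 + 0.009254 + 0.386511 + 0.001482 + 0.000164 + 0.000164 + 0.002632 + 0.001030 = 0.411299 (working shown to 6 dp, full precision carried).
So 1/D = 2.43132, i.e. 2.431 to 3 decimal places.

2.431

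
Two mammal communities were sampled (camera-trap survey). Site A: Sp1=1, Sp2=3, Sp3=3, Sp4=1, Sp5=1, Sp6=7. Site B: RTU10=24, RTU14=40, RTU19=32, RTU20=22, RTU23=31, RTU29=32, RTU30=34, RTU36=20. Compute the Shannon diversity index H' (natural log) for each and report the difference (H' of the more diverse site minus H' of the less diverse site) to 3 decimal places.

0.546

Site A: N=16, proportions 0.0625, 0.1875, 0.1875, 0.0625, 0.0625, 0.4375, giving H' = 1.50927 (working shown to 5 dp, full precision carried).
Site B: N=235, proportions 0.10213, 0.17021, 0.13617, 0.09362, 0.13191, 0.13617, 0.14468, 0.08511, giving H' = 2.05574.
Difference = |1.50927 − 2.05574| = 0.54647, i.e. 0.546 to 3 decimal places.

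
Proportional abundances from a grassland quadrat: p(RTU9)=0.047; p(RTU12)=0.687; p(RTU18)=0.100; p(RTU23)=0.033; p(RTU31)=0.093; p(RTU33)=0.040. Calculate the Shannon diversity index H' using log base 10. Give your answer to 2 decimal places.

0.48

Each pᵢ log₁₀ pᵢ term (working shown to 4 dp, full precision carried): 0.047×(-1.3279)=-0.0624, 0.687×(-0.1630)=-0.1120, 0.1×(-1.0000)=-0.1000, 0.033×(-1.4815)=-0.0489, 0.093×(-1.0315)=-0.0959, 0.04×(-1.3979)=-0.0559.
Sum = -0.4752, so H' = 0.48.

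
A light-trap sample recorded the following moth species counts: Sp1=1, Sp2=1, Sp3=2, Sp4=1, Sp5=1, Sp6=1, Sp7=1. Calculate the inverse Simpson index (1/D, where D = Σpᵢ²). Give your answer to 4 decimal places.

6.4000

Total N = 1+1+2+1+1+1+1 = 8, so the proportions are 0.125, 0.125, 0.25, 0.125, 0.125, 0.125, 0.125 (working shown to 8 dp, full precision carried).
D = 0.125² + 0.125² + 0.25² + 0.125² + 0.125² + 0.125² + 0.125² = 0.01562500 + 0.01562500 + 0.06250000 + 0.01562500 + 0.01562500 + 0.01562500 + 0.01562500 = 0.15625000.
So 1/D = 6.400000, i.e. 6.4000 to 4 decimal places.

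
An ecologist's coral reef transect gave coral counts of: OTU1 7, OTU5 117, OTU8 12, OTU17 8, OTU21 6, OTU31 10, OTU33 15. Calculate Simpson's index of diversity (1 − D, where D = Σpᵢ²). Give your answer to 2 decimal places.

Total N = 7+117+12+8+6+10+15 = 175, so the proportions are 0.04, 0.6686, 0.0686, 0.0457, 0.0343, 0.0571, 0.0857 (working shown to 4 dp, full precision carried).
D = 0.04² + 0.6686² + 0.0686² + 0.0457² + 0.0343² + 0.0571² + 0.0857² = 0.0016 + 0.4470 + 0.0047 + 0.0021 + 0.0012 + 0.0033 + 0.0073 = 0.4672.
So 1 − D = 0.5328, i.e. 0.53 to 2 decimal places.

0.53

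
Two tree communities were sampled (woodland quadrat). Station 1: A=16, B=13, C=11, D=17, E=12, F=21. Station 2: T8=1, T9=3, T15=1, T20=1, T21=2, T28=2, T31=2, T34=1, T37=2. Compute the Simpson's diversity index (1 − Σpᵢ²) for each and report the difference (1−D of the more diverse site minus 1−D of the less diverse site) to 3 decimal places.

0.046

Station 1: N=90, proportions 0.17778, 0.14444, 0.12222, 0.18889, 0.13333, 0.23333, giving 1−D = 0.82469 (working shown to 5 dp, full precision carried).
Station 2: N=15, proportions 0.06667, 0.2, 0.06667, 0.06667, 0.13333, 0.13333, 0.13333, 0.06667, 0.13333, giving 1−D = 0.87111.
Difference = |0.82469 − 0.87111| = 0.04642, i.e. 0.046 to 3 decimal places.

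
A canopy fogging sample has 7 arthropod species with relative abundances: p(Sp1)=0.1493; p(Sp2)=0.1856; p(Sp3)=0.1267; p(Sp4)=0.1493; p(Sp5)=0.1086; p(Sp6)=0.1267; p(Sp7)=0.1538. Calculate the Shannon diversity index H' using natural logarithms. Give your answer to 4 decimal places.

1.9330

Each pᵢ ln pᵢ term (working shown to 6 dp, full precision carried): 0.1493×(-1.901798)=-0.283938, 0.1856×(-1.684161)=-0.312580, 0.1267×(-2.065933)=-0.261754, 0.1493×(-1.901798)=-0.283938, 0.1086×(-2.220084)=-0.241101, 0.1267×(-2.065933)=-0.261754, 0.1538×(-1.872102)=-0.287929.
Sum = -1.932995, so H' = 1.9330.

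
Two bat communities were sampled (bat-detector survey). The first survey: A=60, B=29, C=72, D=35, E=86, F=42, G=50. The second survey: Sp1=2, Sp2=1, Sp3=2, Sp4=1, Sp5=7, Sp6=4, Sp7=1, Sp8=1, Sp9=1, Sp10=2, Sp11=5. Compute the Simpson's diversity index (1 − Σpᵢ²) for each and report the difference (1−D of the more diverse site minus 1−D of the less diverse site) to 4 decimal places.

0.0142

The first survey: N=374, proportions 0.160428, 0.07754, 0.192513, 0.093583, 0.229947, 0.112299, 0.13369, giving 1−D = 0.839072 (working shown to 6 dp, full precision carried).
The second survey: N=27, proportions 0.074074, 0.037037, 0.074074, 0.037037, 0.259259, 0.148148, 0.037037, 0.037037, 0.037037, 0.074074, 0.185185, giving 1−D = 0.853224.
Difference = |0.839072 − 0.853224| = 0.014152, i.e. 0.0142 to 4 decimal places.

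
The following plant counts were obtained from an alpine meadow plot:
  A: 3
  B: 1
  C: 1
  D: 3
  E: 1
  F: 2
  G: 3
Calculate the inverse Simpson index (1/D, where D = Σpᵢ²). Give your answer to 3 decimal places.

5.765

Total N = 3+1+1+3+1+2+3 = 14, so the proportions are 0.2142857, 0.0714286, 0.0714286, 0.2142857, 0.0714286, 0.1428571, 0.2142857 (working shown to 7 dp, full precision carried).
D = 0.2142857² + 0.0714286² + 0.0714286² + 0.2142857² + 0.0714286² + 0.1428571² + 0.2142857² = 0.0459184 + 0.0051020 + 0.0051020 + 0.0459184 + 0.0051020 + 0.0204082 + 0.0459184 = 0.1734694.
So 1/D = 5.76471, i.e. 5.765 to 3 decimal places.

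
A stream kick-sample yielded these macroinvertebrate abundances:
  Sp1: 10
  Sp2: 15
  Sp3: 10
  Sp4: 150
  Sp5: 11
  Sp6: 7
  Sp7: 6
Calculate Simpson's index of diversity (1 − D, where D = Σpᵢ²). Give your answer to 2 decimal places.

0.47

Total N = 10+15+10+150+11+7+6 = 209, so the proportions are 0.0478, 0.0718, 0.0478, 0.7177, 0.0526, 0.0335, 0.0287 (working shown to 4 dp, full precision carried).
D = 0.0478² + 0.0718² + 0.0478² + 0.7177² + 0.0526² + 0.0335² + 0.0287² = 0.0023 + 0.0052 + 0.0023 + 0.5151 + 0.0028 + 0.0011 + 0.0008 = 0.5295.
So 1 − D = 0.4705, i.e. 0.47 to 2 decimal places.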